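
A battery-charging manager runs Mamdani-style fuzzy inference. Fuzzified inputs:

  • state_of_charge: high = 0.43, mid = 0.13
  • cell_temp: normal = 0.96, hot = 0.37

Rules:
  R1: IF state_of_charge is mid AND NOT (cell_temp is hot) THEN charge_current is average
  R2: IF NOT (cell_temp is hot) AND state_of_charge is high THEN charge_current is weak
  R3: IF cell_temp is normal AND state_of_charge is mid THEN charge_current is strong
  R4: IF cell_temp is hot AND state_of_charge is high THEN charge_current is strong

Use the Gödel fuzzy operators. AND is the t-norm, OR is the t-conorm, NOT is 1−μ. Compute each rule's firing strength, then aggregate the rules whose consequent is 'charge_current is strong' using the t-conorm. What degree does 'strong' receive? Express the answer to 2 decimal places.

0.37

R1: mid=0.13, ¬hot=1−0.37=0.63; AND[min(a, b)] → w = 0.13
R2: ¬hot=1−0.37=0.63, high=0.43; AND[min(a, b)] → w = 0.43
R3: normal=0.96, mid=0.13; AND[min(a, b)] → w = 0.13
R4: hot=0.37, high=0.43; AND[min(a, b)] → w = 0.37
Rules with consequent 'strong': {R3, R4} → strengths 0.13, 0.37
Aggregate via t-conorm [max(a, b)]: 0.37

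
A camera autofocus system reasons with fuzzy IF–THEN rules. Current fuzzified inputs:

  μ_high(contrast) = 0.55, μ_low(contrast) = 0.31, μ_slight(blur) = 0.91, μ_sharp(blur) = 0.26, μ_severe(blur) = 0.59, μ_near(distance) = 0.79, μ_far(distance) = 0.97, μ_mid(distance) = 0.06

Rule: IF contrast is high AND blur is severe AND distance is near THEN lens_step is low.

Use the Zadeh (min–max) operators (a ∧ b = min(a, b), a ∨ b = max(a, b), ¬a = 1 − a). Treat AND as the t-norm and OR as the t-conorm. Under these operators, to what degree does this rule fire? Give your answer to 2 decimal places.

0.55

firing strength: high=0.55, severe=0.59, near=0.79; AND[min(a, b)] → w = 0.55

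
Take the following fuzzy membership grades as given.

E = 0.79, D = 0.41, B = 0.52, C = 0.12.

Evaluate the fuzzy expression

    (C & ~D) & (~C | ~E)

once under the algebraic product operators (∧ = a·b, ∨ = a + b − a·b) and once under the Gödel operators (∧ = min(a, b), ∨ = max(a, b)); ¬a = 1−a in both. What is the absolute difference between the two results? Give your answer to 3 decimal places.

Under algebraic product:
  ~D = 1 − 0.4100 = 0.5900
  C & ~D = a·b on (0.1200, 0.5900) = 0.0708
  ~C = 1 − 0.1200 = 0.8800
  ~E = 1 − 0.7900 = 0.2100
  ~C | ~E = a + b − a·b on (0.8800, 0.2100) = 0.9052
  (C & ~D) & (~C | ~E) = a·b on (0.0708, 0.9052) = 0.0641
  → value = 0.0641
Under Gödel:
  ~D = 1 − 0.41 = 0.59
  C & ~D = min(a, b) on (0.12, 0.59) = 0.12
  ~C = 1 − 0.12 = 0.88
  ~E = 1 − 0.79 = 0.21
  ~C | ~E = max(a, b) on (0.88, 0.21) = 0.88
  (C & ~D) & (~C | ~E) = min(a, b) on (0.12, 0.88) = 0.12
  → value = 0.1200
|0.0641 − 0.1200| = 0.056

0.056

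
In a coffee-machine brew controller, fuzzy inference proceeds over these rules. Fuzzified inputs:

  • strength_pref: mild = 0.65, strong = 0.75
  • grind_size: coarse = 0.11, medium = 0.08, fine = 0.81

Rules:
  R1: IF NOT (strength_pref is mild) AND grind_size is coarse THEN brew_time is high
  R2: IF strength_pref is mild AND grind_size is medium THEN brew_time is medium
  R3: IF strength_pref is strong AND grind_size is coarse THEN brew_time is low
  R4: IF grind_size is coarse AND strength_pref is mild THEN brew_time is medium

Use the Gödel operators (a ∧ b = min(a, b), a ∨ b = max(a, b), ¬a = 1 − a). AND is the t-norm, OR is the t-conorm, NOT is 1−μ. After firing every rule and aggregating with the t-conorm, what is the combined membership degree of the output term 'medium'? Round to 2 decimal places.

0.11

R1: ¬mild=1−0.65=0.35, coarse=0.11; AND[min(a, b)] → w = 0.11
R2: mild=0.65, medium=0.08; AND[min(a, b)] → w = 0.08
R3: strong=0.75, coarse=0.11; AND[min(a, b)] → w = 0.11
R4: coarse=0.11, mild=0.65; AND[min(a, b)] → w = 0.11
Rules with consequent 'medium': {R2, R4} → strengths 0.08, 0.11
Aggregate via t-conorm [max(a, b)]: 0.11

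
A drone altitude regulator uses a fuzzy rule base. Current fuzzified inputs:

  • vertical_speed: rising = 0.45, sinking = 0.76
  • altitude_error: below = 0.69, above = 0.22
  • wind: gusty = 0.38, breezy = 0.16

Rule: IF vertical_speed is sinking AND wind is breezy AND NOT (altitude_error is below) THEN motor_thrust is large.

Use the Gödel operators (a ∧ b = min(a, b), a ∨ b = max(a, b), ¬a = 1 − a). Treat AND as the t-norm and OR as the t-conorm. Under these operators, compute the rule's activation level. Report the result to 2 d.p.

firing strength: sinking=0.76, breezy=0.16, ¬below=1−0.69=0.31; AND[min(a, b)] → w = 0.16

0.16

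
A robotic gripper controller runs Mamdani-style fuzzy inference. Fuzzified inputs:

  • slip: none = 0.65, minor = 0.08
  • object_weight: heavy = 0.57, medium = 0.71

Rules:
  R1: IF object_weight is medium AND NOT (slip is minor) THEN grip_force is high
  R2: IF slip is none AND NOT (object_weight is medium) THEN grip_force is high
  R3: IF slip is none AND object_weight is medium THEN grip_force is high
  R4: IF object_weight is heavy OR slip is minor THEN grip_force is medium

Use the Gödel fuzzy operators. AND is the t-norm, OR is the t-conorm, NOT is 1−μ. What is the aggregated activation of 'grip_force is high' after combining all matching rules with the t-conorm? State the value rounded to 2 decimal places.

0.71

R1: medium=0.71, ¬minor=1−0.08=0.92; AND[min(a, b)] → w = 0.71
R2: none=0.65, ¬medium=1−0.71=0.29; AND[min(a, b)] → w = 0.29
R3: none=0.65, medium=0.71; AND[min(a, b)] → w = 0.65
R4: heavy=0.57, minor=0.08; OR[max(a, b)] → w = 0.57
Rules with consequent 'high': {R1, R2, R3} → strengths 0.71, 0.29, 0.65
Aggregate via t-conorm [max(a, b)]: 0.71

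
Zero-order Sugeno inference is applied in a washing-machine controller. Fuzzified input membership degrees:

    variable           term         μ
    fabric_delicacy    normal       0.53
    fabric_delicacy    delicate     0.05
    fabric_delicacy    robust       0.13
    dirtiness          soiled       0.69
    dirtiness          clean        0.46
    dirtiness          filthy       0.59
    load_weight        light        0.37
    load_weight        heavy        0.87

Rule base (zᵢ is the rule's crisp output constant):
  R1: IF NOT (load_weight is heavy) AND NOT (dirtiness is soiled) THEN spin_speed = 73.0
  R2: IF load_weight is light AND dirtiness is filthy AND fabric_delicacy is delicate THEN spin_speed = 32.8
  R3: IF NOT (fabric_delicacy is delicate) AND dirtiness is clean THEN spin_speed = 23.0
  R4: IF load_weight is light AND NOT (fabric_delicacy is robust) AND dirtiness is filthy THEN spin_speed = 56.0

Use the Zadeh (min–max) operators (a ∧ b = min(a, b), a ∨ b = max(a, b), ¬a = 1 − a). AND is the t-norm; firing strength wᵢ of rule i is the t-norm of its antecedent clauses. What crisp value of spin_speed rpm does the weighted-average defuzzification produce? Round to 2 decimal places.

42.01

R1 (z=73.0): ¬heavy=1−0.87=0.13, ¬soiled=1−0.69=0.31; AND[min(a, b)] → w = 0.13
R2 (z=32.8): light=0.37, filthy=0.59, delicate=0.05; AND[min(a, b)] → w = 0.05
R3 (z=23.0): ¬delicate=1−0.05=0.95, clean=0.46; AND[min(a, b)] → w = 0.46
R4 (z=56.0): light=0.37, ¬robust=1−0.13=0.87, filthy=0.59; AND[min(a, b)] → w = 0.37
Weighted average = (0.13·73.0 + 0.05·32.8 + 0.46·23.0 + 0.37·56.0) / (0.13 + 0.05 + 0.46 + 0.37)
  = 42.4300 / 1.0100 = 42.01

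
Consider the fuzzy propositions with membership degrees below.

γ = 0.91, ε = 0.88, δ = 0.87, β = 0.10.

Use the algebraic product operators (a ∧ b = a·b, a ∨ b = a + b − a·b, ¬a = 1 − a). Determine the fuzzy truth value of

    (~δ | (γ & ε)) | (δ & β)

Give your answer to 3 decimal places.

~δ = 1 − 0.8700 = 0.1300
γ & ε = a·b on (0.9100, 0.8800) = 0.8008
~δ | (γ & ε) = a + b − a·b on (0.1300, 0.8008) = 0.8267
δ & β = a·b on (0.8700, 0.1000) = 0.0870
(~δ | (γ & ε)) | (δ & β) = a + b − a·b on (0.8267, 0.0870) = 0.8418

0.842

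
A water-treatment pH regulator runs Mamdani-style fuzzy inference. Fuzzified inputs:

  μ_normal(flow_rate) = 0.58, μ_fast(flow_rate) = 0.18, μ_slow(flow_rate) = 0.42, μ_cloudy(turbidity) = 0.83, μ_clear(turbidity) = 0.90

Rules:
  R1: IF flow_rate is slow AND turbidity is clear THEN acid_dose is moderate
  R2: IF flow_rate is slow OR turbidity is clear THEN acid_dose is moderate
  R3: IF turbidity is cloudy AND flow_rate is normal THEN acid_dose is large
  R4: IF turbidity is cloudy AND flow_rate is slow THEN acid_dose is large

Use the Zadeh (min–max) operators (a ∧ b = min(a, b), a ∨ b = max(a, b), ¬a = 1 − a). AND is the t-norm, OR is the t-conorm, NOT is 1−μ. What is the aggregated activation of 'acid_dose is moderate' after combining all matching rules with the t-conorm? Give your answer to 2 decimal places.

0.90

R1: slow=0.42, clear=0.90; AND[min(a, b)] → w = 0.42
R2: slow=0.42, clear=0.90; OR[max(a, b)] → w = 0.90
R3: cloudy=0.83, normal=0.58; AND[min(a, b)] → w = 0.58
R4: cloudy=0.83, slow=0.42; AND[min(a, b)] → w = 0.42
Rules with consequent 'moderate': {R1, R2} → strengths 0.42, 0.90
Aggregate via t-conorm [max(a, b)]: 0.90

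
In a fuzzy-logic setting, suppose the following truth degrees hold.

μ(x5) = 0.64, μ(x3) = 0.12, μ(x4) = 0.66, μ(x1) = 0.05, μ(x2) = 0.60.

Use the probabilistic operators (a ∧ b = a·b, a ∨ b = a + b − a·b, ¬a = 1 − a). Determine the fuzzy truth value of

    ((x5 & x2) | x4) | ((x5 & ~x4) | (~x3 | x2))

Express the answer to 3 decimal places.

x5 & x2 = a·b on (0.6400, 0.6000) = 0.3840
(x5 & x2) | x4 = a + b − a·b on (0.3840, 0.6600) = 0.7906
~x4 = 1 − 0.6600 = 0.3400
x5 & ~x4 = a·b on (0.6400, 0.3400) = 0.2176
~x3 = 1 − 0.1200 = 0.8800
~x3 | x2 = a + b − a·b on (0.8800, 0.6000) = 0.9520
(x5 & ~x4) | (~x3 | x2) = a + b − a·b on (0.2176, 0.9520) = 0.9624
((x5 & x2) | x4) | ((x5 & ~x4) | (~x3 | x2)) = a + b − a·b on (0.7906, 0.9624) = 0.9921

0.992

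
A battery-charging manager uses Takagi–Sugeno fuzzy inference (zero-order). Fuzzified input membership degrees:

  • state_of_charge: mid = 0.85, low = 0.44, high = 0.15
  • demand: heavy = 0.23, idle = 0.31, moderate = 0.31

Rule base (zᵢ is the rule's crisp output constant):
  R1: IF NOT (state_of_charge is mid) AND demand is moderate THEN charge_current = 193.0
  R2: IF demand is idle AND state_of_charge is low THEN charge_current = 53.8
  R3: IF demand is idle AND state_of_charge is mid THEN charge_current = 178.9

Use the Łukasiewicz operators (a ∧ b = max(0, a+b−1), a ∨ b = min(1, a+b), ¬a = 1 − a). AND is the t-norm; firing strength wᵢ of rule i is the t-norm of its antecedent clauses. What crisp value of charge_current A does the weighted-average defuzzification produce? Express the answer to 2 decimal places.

R1 (z=193.0): ¬mid=1−0.85=0.15, moderate=0.31; AND[max(0, a+b−1)] → w = 0.00
R2 (z=53.8): idle=0.31, low=0.44; AND[max(0, a+b−1)] → w = 0.00
R3 (z=178.9): idle=0.31, mid=0.85; AND[max(0, a+b−1)] → w = 0.16
Weighted average = (0.00·193.0 + 0.00·53.8 + 0.16·178.9) / (0.00 + 0.00 + 0.16)
  = 28.6240 / 0.1600 = 178.90

178.90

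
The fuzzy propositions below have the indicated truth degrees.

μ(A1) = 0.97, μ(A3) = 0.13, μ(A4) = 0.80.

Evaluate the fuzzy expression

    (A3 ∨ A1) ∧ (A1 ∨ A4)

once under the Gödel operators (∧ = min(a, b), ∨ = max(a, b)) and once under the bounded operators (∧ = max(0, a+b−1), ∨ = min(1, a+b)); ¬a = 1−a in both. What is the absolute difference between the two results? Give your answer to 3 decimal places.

0.030

Under Gödel:
  A3 ∨ A1 = max(a, b) on (0.13, 0.97) = 0.97
  A1 ∨ A4 = max(a, b) on (0.97, 0.80) = 0.97
  (A3 ∨ A1) ∧ (A1 ∨ A4) = min(a, b) on (0.97, 0.97) = 0.97
  → value = 0.9700
Under bounded:
  A3 ∨ A1 = min(1, a+b) on (0.13, 0.97) = 1.00
  A1 ∨ A4 = min(1, a+b) on (0.97, 0.80) = 1.00
  (A3 ∨ A1) ∧ (A1 ∨ A4) = max(0, a+b−1) on (1.00, 1.00) = 1.00
  → value = 1.0000
|0.9700 − 1.0000| = 0.030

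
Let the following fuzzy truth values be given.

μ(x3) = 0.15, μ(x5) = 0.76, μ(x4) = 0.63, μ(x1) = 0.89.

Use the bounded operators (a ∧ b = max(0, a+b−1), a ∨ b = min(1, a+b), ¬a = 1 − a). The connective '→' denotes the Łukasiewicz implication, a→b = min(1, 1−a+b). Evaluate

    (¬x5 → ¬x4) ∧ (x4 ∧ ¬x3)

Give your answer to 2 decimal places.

¬x5 = 1 − 0.76 = 0.24
¬x4 = 1 − 0.63 = 0.37
¬x5 → ¬x4  [Łukasiewicz: min(1, 1−a+b)] with a=0.24, b=0.37 → 1.00
¬x3 = 1 − 0.15 = 0.85
x4 ∧ ¬x3 = max(0, a+b−1) on (0.63, 0.85) = 0.48
(¬x5 → ¬x4) ∧ (x4 ∧ ¬x3) = max(0, a+b−1) on (1.00, 0.48) = 0.48

0.48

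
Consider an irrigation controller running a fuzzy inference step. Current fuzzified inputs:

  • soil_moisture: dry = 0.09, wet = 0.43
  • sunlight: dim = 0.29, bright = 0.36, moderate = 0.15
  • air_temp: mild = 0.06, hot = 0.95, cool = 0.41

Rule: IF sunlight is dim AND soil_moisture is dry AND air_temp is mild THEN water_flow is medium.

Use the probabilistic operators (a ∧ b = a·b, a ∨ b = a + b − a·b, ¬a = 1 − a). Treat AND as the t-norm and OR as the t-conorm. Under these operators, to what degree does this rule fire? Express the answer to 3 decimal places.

0.002

firing strength: dim=0.29, dry=0.09, mild=0.06; AND[a·b] → w = 0.0016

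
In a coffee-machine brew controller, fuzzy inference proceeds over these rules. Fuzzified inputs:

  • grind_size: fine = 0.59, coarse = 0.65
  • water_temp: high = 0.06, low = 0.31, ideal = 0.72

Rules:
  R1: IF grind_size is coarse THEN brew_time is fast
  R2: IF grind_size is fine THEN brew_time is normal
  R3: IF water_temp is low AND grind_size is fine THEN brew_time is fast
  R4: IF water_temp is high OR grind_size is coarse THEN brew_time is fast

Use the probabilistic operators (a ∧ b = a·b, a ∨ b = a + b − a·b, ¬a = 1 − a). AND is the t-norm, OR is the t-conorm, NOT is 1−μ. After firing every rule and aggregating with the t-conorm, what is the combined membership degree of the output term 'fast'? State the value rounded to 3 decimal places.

R1: coarse=0.65 → w = 0.6500
R2: fine=0.59 → w = 0.5900
R3: low=0.31, fine=0.59; AND[a·b] → w = 0.1829
R4: high=0.06, coarse=0.65; OR[a + b − a·b] → w = 0.6710
Rules with consequent 'fast': {R1, R3, R4} → strengths 0.6500, 0.1829, 0.6710
Aggregate via t-conorm [a + b − a·b]: 0.9059

0.906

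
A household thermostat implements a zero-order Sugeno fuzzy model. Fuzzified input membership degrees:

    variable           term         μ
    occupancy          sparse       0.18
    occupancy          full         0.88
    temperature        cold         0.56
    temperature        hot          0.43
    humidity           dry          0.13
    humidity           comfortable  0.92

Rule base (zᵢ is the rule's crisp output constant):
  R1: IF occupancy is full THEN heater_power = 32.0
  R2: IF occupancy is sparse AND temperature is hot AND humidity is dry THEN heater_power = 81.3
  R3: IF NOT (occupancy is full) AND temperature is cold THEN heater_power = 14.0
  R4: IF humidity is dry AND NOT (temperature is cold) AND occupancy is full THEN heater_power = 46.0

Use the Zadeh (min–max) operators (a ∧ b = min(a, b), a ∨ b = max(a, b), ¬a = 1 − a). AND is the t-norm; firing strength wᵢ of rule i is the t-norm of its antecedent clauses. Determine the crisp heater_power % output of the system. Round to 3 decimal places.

36.817

R1 (z=32.0): full=0.88 → w = 0.88
R2 (z=81.3): sparse=0.18, hot=0.43, dry=0.13; AND[min(a, b)] → w = 0.13
R3 (z=14.0): ¬full=1−0.88=0.12, cold=0.56; AND[min(a, b)] → w = 0.12
R4 (z=46.0): dry=0.13, ¬cold=1−0.56=0.44, full=0.88; AND[min(a, b)] → w = 0.13
Weighted average = (0.88·32.0 + 0.13·81.3 + 0.12·14.0 + 0.13·46.0) / (0.88 + 0.13 + 0.12 + 0.13)
  = 46.3890 / 1.2600 = 36.817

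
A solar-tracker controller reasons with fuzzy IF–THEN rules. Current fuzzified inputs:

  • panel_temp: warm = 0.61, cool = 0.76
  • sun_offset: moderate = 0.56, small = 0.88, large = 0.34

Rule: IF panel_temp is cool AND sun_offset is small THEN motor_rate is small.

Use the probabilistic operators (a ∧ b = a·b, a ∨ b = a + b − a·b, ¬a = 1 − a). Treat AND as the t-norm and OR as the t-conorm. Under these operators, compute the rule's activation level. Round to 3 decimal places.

firing strength: cool=0.76, small=0.88; AND[a·b] → w = 0.6688

0.669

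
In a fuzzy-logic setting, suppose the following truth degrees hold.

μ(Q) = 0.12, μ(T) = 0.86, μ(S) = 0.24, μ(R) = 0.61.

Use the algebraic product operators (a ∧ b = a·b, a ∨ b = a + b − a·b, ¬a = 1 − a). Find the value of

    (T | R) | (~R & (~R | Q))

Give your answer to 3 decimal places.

T | R = a + b − a·b on (0.8600, 0.6100) = 0.9454
~R = 1 − 0.6100 = 0.3900
~R = 1 − 0.6100 = 0.3900
~R | Q = a + b − a·b on (0.3900, 0.1200) = 0.4632
~R & (~R | Q) = a·b on (0.3900, 0.4632) = 0.1806
(T | R) | (~R & (~R | Q)) = a + b − a·b on (0.9454, 0.1806) = 0.9553

0.955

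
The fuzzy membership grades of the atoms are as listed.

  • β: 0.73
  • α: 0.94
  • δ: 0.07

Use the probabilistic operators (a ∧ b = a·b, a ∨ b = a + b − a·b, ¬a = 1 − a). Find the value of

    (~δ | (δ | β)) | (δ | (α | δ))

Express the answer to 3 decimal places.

0.999

~δ = 1 − 0.0700 = 0.9300
δ | β = a + b − a·b on (0.0700, 0.7300) = 0.7489
~δ | (δ | β) = a + b − a·b on (0.9300, 0.7489) = 0.9824
α | δ = a + b − a·b on (0.9400, 0.0700) = 0.9442
δ | (α | δ) = a + b − a·b on (0.0700, 0.9442) = 0.9481
(~δ | (δ | β)) | (δ | (α | δ)) = a + b − a·b on (0.9824, 0.9481) = 0.9991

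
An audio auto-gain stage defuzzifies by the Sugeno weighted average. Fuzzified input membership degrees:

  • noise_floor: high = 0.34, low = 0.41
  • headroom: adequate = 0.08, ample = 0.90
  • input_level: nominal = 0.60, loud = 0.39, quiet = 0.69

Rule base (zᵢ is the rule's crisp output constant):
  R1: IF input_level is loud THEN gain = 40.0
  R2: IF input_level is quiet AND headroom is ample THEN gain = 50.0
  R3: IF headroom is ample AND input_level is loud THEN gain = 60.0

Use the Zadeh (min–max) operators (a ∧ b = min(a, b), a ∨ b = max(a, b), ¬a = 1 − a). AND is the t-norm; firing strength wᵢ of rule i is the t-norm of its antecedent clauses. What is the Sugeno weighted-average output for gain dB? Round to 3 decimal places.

50.000

R1 (z=40.0): loud=0.39 → w = 0.39
R2 (z=50.0): quiet=0.69, ample=0.90; AND[min(a, b)] → w = 0.69
R3 (z=60.0): ample=0.90, loud=0.39; AND[min(a, b)] → w = 0.39
Weighted average = (0.39·40.0 + 0.69·50.0 + 0.39·60.0) / (0.39 + 0.69 + 0.39)
  = 73.5000 / 1.4700 = 50.000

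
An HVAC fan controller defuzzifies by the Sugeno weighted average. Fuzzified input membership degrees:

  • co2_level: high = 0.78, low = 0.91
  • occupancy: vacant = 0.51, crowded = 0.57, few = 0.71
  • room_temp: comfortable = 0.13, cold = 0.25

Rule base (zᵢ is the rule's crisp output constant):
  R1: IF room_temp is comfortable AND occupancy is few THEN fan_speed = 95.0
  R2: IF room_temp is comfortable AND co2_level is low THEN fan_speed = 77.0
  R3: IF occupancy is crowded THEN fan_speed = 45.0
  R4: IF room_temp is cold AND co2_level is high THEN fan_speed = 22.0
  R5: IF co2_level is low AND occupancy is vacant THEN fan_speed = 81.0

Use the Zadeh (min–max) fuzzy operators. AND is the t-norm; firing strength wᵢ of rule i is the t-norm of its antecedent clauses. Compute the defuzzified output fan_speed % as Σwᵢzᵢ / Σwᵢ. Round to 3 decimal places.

R1 (z=95.0): comfortable=0.13, few=0.71; AND[min(a, b)] → w = 0.13
R2 (z=77.0): comfortable=0.13, low=0.91; AND[min(a, b)] → w = 0.13
R3 (z=45.0): crowded=0.57 → w = 0.57
R4 (z=22.0): cold=0.25, high=0.78; AND[min(a, b)] → w = 0.25
R5 (z=81.0): low=0.91, vacant=0.51; AND[min(a, b)] → w = 0.51
Weighted average = (0.13·95.0 + 0.13·77.0 + 0.57·45.0 + 0.25·22.0 + 0.51·81.0) / (0.13 + 0.13 + 0.57 + 0.25 + 0.51)
  = 94.8200 / 1.5900 = 59.635

59.635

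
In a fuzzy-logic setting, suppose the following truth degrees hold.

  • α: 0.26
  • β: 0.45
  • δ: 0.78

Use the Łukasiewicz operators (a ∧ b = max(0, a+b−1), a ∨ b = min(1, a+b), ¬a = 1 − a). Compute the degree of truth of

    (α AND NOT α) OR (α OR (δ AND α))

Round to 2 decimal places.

0.30

NOT α = 1 − 0.26 = 0.74
α AND NOT α = max(0, a+b−1) on (0.26, 0.74) = 0.00
δ AND α = max(0, a+b−1) on (0.78, 0.26) = 0.04
α OR (δ AND α) = min(1, a+b) on (0.26, 0.04) = 0.30
(α AND NOT α) OR (α OR (δ AND α)) = min(1, a+b) on (0.00, 0.30) = 0.30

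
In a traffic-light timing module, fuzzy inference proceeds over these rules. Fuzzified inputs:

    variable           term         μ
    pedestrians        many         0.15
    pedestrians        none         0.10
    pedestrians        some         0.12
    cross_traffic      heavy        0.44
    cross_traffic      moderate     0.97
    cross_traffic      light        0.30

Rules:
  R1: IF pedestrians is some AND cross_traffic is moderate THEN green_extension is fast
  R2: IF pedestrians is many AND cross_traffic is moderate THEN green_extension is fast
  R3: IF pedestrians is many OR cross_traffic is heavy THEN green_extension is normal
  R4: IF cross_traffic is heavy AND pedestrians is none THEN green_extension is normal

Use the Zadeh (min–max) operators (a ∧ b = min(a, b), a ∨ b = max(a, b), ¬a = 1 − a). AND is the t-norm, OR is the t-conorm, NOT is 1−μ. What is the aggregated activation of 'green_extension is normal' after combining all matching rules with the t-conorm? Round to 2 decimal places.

R1: some=0.12, moderate=0.97; AND[min(a, b)] → w = 0.12
R2: many=0.15, moderate=0.97; AND[min(a, b)] → w = 0.15
R3: many=0.15, heavy=0.44; OR[max(a, b)] → w = 0.44
R4: heavy=0.44, none=0.10; AND[min(a, b)] → w = 0.10
Rules with consequent 'normal': {R3, R4} → strengths 0.44, 0.10
Aggregate via t-conorm [max(a, b)]: 0.44

0.44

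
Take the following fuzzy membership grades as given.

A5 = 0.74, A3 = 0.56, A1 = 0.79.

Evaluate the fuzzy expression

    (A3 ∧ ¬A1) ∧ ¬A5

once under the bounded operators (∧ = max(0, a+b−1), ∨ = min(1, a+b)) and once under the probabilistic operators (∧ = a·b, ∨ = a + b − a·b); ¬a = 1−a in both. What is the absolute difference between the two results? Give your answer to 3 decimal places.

0.031

Under bounded:
  ¬A1 = 1 − 0.79 = 0.21
  A3 ∧ ¬A1 = max(0, a+b−1) on (0.56, 0.21) = 0.00
  ¬A5 = 1 − 0.74 = 0.26
  (A3 ∧ ¬A1) ∧ ¬A5 = max(0, a+b−1) on (0.00, 0.26) = 0.00
  → value = 0.0000
Under probabilistic:
  ¬A1 = 1 − 0.7900 = 0.2100
  A3 ∧ ¬A1 = a·b on (0.5600, 0.2100) = 0.1176
  ¬A5 = 1 − 0.7400 = 0.2600
  (A3 ∧ ¬A1) ∧ ¬A5 = a·b on (0.1176, 0.2600) = 0.0306
  → value = 0.0306
|0.0000 − 0.0306| = 0.031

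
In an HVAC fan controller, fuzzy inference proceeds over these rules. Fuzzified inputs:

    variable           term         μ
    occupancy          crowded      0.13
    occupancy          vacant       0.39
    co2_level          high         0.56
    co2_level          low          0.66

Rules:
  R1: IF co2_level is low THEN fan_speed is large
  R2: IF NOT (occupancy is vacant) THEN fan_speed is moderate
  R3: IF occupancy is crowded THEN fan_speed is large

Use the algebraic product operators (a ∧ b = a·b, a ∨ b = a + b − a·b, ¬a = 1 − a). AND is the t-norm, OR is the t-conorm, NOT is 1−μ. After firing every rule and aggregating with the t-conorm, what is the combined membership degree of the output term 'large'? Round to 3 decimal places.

0.704

R1: low=0.66 → w = 0.6600
R2: ¬vacant=1−0.39=0.61 → w = 0.6100
R3: crowded=0.13 → w = 0.1300
Rules with consequent 'large': {R1, R3} → strengths 0.6600, 0.1300
Aggregate via t-conorm [a + b − a·b]: 0.7042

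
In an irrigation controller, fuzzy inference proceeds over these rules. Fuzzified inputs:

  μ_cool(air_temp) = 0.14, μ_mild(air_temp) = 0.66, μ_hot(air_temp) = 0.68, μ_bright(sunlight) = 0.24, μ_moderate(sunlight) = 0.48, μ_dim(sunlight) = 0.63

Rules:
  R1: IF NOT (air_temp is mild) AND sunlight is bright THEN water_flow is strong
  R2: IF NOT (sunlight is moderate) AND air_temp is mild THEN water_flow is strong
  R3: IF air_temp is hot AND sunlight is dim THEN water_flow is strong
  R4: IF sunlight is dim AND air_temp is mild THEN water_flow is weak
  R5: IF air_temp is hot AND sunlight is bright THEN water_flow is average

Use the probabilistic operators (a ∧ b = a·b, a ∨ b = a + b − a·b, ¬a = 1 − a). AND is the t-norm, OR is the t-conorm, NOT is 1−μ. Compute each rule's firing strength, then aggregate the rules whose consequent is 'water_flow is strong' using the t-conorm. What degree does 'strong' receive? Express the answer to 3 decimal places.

R1: ¬mild=1−0.66=0.34, bright=0.24; AND[a·b] → w = 0.0816
R2: ¬moderate=1−0.48=0.52, mild=0.66; AND[a·b] → w = 0.3432
R3: hot=0.68, dim=0.63; AND[a·b] → w = 0.4284
R4: dim=0.63, mild=0.66; AND[a·b] → w = 0.4158
R5: hot=0.68, bright=0.24; AND[a·b] → w = 0.1632
Rules with consequent 'strong': {R1, R2, R3} → strengths 0.0816, 0.3432, 0.4284
Aggregate via t-conorm [a + b − a·b]: 0.6552

0.655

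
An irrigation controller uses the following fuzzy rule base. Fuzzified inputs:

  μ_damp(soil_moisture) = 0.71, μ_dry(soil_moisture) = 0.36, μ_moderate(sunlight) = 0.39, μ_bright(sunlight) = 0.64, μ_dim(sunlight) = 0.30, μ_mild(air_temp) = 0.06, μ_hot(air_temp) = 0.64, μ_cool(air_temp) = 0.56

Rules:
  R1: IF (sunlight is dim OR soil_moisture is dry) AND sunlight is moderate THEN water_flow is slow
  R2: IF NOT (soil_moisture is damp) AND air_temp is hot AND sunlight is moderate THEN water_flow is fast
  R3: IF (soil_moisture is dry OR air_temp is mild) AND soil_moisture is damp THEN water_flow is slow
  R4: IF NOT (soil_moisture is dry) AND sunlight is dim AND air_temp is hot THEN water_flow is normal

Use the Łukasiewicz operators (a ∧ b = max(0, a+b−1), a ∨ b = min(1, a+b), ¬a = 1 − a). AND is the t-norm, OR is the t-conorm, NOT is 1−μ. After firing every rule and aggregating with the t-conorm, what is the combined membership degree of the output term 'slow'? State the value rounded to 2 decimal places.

0.18

R1: (dim=0.30 OR dry=0.36) = 0.66; AND[max(0, a+b−1)] with moderate=0.39 → w = 0.05
R2: ¬damp=1−0.71=0.29, hot=0.64, moderate=0.39; AND[max(0, a+b−1)] → w = 0.00
R3: (dry=0.36 OR mild=0.06) = 0.42; AND[max(0, a+b−1)] with damp=0.71 → w = 0.13
R4: ¬dry=1−0.36=0.64, dim=0.30, hot=0.64; AND[max(0, a+b−1)] → w = 0.00
Rules with consequent 'slow': {R1, R3} → strengths 0.05, 0.13
Aggregate via t-conorm [min(1, a+b)]: 0.18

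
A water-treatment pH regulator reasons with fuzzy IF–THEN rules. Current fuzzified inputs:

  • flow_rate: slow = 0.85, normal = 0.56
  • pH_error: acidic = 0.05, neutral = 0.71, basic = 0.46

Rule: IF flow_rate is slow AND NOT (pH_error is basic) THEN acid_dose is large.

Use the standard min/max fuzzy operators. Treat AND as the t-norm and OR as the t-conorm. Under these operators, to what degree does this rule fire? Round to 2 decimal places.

0.54

firing strength: slow=0.85, ¬basic=1−0.46=0.54; AND[min(a, b)] → w = 0.54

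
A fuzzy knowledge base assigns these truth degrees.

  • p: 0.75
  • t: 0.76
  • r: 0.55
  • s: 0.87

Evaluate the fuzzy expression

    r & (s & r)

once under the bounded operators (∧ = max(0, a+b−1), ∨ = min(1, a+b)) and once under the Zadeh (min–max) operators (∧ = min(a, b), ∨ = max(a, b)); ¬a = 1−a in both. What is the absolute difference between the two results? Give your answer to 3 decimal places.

Under bounded:
  s & r = max(0, a+b−1) on (0.87, 0.55) = 0.42
  r & (s & r) = max(0, a+b−1) on (0.55, 0.42) = 0.00
  → value = 0.0000
Under Zadeh (min–max):
  s & r = min(a, b) on (0.87, 0.55) = 0.55
  r & (s & r) = min(a, b) on (0.55, 0.55) = 0.55
  → value = 0.5500
|0.0000 − 0.5500| = 0.550

0.550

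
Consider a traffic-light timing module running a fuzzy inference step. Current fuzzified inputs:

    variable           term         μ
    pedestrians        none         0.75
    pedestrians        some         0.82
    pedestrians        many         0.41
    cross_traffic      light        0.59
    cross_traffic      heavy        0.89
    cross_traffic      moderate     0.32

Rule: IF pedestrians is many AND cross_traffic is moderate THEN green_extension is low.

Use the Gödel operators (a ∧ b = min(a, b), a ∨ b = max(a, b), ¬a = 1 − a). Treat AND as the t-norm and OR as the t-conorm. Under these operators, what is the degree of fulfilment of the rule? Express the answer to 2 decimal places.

firing strength: many=0.41, moderate=0.32; AND[min(a, b)] → w = 0.32

0.32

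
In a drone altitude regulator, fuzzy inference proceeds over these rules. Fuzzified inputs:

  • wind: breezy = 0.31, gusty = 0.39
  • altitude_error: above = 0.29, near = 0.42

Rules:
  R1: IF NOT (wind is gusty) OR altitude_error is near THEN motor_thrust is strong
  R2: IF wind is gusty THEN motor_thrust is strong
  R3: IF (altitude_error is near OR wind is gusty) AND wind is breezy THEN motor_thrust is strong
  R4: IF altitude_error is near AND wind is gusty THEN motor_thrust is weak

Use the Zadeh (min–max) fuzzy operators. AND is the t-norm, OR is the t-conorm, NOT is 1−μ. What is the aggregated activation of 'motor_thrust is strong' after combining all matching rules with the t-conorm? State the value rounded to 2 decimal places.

0.61

R1: ¬gusty=1−0.39=0.61, near=0.42; OR[max(a, b)] → w = 0.61
R2: gusty=0.39 → w = 0.39
R3: (near=0.42 OR gusty=0.39) = 0.42; AND[min(a, b)] with breezy=0.31 → w = 0.31
R4: near=0.42, gusty=0.39; AND[min(a, b)] → w = 0.39
Rules with consequent 'strong': {R1, R2, R3} → strengths 0.61, 0.39, 0.31
Aggregate via t-conorm [max(a, b)]: 0.61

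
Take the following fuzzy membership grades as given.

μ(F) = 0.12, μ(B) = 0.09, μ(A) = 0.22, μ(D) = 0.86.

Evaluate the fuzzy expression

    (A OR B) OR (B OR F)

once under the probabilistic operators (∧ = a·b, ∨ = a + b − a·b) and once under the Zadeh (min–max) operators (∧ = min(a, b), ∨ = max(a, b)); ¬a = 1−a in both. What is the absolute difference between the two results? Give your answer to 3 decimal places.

Under probabilistic:
  A OR B = a + b − a·b on (0.2200, 0.0900) = 0.2902
  B OR F = a + b − a·b on (0.0900, 0.1200) = 0.1992
  (A OR B) OR (B OR F) = a + b − a·b on (0.2902, 0.1992) = 0.4316
  → value = 0.4316
Under Zadeh (min–max):
  A OR B = max(a, b) on (0.22, 0.09) = 0.22
  B OR F = max(a, b) on (0.09, 0.12) = 0.12
  (A OR B) OR (B OR F) = max(a, b) on (0.22, 0.12) = 0.22
  → value = 0.2200
|0.4316 − 0.2200| = 0.212

0.212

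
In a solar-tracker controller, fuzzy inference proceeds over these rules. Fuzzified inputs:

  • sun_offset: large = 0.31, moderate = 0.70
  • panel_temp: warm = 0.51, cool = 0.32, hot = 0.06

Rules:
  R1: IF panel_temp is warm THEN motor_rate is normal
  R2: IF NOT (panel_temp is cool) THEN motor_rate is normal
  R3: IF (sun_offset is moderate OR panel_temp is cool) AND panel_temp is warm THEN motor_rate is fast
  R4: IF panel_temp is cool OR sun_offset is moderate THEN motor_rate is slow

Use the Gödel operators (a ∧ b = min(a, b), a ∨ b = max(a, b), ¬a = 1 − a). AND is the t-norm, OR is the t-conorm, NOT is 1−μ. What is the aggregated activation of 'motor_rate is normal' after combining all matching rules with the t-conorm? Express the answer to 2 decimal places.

0.68

R1: warm=0.51 → w = 0.51
R2: ¬cool=1−0.32=0.68 → w = 0.68
R3: (moderate=0.70 OR cool=0.32) = 0.70; AND[min(a, b)] with warm=0.51 → w = 0.51
R4: cool=0.32, moderate=0.70; OR[max(a, b)] → w = 0.70
Rules with consequent 'normal': {R1, R2} → strengths 0.51, 0.68
Aggregate via t-conorm [max(a, b)]: 0.68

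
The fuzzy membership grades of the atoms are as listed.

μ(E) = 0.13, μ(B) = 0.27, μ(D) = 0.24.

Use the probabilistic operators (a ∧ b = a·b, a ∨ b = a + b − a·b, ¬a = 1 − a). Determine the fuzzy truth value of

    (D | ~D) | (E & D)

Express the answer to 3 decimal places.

~D = 1 − 0.2400 = 0.7600
D | ~D = a + b − a·b on (0.2400, 0.7600) = 0.8176
E & D = a·b on (0.1300, 0.2400) = 0.0312
(D | ~D) | (E & D) = a + b − a·b on (0.8176, 0.0312) = 0.8233

0.823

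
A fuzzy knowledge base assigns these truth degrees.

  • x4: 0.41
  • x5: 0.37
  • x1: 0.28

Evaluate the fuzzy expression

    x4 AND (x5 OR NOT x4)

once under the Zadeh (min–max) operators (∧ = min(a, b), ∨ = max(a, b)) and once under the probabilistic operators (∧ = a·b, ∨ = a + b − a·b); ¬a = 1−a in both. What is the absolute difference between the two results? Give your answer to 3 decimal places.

Under Zadeh (min–max):
  NOT x4 = 1 − 0.41 = 0.59
  x5 OR NOT x4 = max(a, b) on (0.37, 0.59) = 0.59
  x4 AND (x5 OR NOT x4) = min(a, b) on (0.41, 0.59) = 0.41
  → value = 0.4100
Under probabilistic:
  NOT x4 = 1 − 0.4100 = 0.5900
  x5 OR NOT x4 = a + b − a·b on (0.3700, 0.5900) = 0.7417
  x4 AND (x5 OR NOT x4) = a·b on (0.4100, 0.7417) = 0.3041
  → value = 0.3041
|0.4100 − 0.3041| = 0.106

0.106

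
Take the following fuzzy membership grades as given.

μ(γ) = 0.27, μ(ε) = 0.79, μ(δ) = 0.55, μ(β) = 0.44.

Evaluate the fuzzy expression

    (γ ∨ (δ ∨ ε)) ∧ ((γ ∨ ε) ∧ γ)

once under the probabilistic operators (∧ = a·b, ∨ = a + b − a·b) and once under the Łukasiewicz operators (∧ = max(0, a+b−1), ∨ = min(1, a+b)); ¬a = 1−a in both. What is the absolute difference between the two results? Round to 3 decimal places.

0.057

Under probabilistic:
  δ ∨ ε = a + b − a·b on (0.5500, 0.7900) = 0.9055
  γ ∨ (δ ∨ ε) = a + b − a·b on (0.2700, 0.9055) = 0.9310
  γ ∨ ε = a + b − a·b on (0.2700, 0.7900) = 0.8467
  (γ ∨ ε) ∧ γ = a·b on (0.8467, 0.2700) = 0.2286
  (γ ∨ (δ ∨ ε)) ∧ ((γ ∨ ε) ∧ γ) = a·b on (0.9310, 0.2286) = 0.2128
  → value = 0.2128
Under Łukasiewicz:
  δ ∨ ε = min(1, a+b) on (0.55, 0.79) = 1.00
  γ ∨ (δ ∨ ε) = min(1, a+b) on (0.27, 1.00) = 1.00
  γ ∨ ε = min(1, a+b) on (0.27, 0.79) = 1.00
  (γ ∨ ε) ∧ γ = max(0, a+b−1) on (1.00, 0.27) = 0.27
  (γ ∨ (δ ∨ ε)) ∧ ((γ ∨ ε) ∧ γ) = max(0, a+b−1) on (1.00, 0.27) = 0.27
  → value = 0.2700
|0.2128 − 0.2700| = 0.057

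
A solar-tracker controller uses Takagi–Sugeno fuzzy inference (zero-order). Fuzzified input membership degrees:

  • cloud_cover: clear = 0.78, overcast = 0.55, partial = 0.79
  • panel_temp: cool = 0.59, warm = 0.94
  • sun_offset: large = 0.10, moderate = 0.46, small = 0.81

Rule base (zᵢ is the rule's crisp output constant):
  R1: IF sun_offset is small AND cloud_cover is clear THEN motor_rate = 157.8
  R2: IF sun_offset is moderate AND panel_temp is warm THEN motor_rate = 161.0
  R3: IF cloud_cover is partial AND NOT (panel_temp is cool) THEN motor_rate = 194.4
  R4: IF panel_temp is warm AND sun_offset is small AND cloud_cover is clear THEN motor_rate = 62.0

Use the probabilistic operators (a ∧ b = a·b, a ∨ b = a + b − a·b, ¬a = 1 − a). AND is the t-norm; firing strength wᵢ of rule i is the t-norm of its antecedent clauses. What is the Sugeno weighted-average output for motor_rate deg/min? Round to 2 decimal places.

135.77

R1 (z=157.8): small=0.81, clear=0.78; AND[a·b] → w = 0.6318
R2 (z=161.0): moderate=0.46, warm=0.94; AND[a·b] → w = 0.4324
R3 (z=194.4): partial=0.79, ¬cool=1−0.59=0.41; AND[a·b] → w = 0.3239
R4 (z=62.0): warm=0.94, small=0.81, clear=0.78; AND[a·b] → w = 0.5939
Weighted average = (0.6318·157.8 + 0.4324·161.0 + 0.3239·194.4 + 0.5939·62.0) / (0.6318 + 0.4324 + 0.3239 + 0.5939)
  = 269.1019 / 1.9820 = 135.77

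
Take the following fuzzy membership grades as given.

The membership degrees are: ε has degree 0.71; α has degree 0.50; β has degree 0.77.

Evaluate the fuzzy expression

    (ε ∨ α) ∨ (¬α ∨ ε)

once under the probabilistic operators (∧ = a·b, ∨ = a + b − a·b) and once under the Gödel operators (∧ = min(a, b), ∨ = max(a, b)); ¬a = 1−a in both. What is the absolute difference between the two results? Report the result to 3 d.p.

0.269

Under probabilistic:
  ε ∨ α = a + b − a·b on (0.7100, 0.5000) = 0.8550
  ¬α = 1 − 0.5000 = 0.5000
  ¬α ∨ ε = a + b − a·b on (0.5000, 0.7100) = 0.8550
  (ε ∨ α) ∨ (¬α ∨ ε) = a + b − a·b on (0.8550, 0.8550) = 0.9790
  → value = 0.9790
Under Gödel:
  ε ∨ α = max(a, b) on (0.71, 0.50) = 0.71
  ¬α = 1 − 0.50 = 0.50
  ¬α ∨ ε = max(a, b) on (0.50, 0.71) = 0.71
  (ε ∨ α) ∨ (¬α ∨ ε) = max(a, b) on (0.71, 0.71) = 0.71
  → value = 0.7100
|0.9790 − 0.7100| = 0.269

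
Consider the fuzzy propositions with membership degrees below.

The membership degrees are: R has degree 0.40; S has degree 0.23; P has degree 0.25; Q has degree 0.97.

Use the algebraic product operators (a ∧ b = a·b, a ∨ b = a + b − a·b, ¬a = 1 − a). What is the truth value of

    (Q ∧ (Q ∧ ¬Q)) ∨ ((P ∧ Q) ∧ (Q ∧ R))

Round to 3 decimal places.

¬Q = 1 − 0.9700 = 0.0300
Q ∧ ¬Q = a·b on (0.9700, 0.0300) = 0.0291
Q ∧ (Q ∧ ¬Q) = a·b on (0.9700, 0.0291) = 0.0282
P ∧ Q = a·b on (0.2500, 0.9700) = 0.2425
Q ∧ R = a·b on (0.9700, 0.4000) = 0.3880
(P ∧ Q) ∧ (Q ∧ R) = a·b on (0.2425, 0.3880) = 0.0941
(Q ∧ (Q ∧ ¬Q)) ∨ ((P ∧ Q) ∧ (Q ∧ R)) = a + b − a·b on (0.0282, 0.0941) = 0.1197

0.120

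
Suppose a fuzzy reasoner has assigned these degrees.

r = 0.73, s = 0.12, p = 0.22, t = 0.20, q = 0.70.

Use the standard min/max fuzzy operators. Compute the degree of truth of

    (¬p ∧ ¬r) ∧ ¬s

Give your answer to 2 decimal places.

¬p = 1 − 0.22 = 0.78
¬r = 1 − 0.73 = 0.27
¬p ∧ ¬r = min(a, b) on (0.78, 0.27) = 0.27
¬s = 1 − 0.12 = 0.88
(¬p ∧ ¬r) ∧ ¬s = min(a, b) on (0.27, 0.88) = 0.27

0.27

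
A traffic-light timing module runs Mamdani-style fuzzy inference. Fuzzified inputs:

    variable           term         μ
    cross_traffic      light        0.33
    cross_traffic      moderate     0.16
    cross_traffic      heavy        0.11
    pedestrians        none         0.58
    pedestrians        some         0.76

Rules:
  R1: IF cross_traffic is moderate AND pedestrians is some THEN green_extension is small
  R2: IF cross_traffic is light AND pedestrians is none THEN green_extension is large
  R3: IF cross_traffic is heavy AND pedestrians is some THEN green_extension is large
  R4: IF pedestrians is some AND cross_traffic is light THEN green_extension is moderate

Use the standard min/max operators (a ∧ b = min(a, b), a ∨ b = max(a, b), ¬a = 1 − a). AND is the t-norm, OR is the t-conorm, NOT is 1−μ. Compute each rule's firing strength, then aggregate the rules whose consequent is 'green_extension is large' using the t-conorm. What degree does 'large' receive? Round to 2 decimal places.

0.33

R1: moderate=0.16, some=0.76; AND[min(a, b)] → w = 0.16
R2: light=0.33, none=0.58; AND[min(a, b)] → w = 0.33
R3: heavy=0.11, some=0.76; AND[min(a, b)] → w = 0.11
R4: some=0.76, light=0.33; AND[min(a, b)] → w = 0.33
Rules with consequent 'large': {R2, R3} → strengths 0.33, 0.11
Aggregate via t-conorm [max(a, b)]: 0.33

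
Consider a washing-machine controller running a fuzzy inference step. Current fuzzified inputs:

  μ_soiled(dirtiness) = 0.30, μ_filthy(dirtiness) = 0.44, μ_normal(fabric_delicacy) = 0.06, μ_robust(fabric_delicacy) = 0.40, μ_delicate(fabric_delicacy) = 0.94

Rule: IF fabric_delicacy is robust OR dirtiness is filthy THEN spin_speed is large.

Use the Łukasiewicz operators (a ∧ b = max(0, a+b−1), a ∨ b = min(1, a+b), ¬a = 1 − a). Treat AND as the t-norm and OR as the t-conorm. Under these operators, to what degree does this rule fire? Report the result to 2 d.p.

firing strength: robust=0.40, filthy=0.44; OR[min(1, a+b)] → w = 0.84

0.84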